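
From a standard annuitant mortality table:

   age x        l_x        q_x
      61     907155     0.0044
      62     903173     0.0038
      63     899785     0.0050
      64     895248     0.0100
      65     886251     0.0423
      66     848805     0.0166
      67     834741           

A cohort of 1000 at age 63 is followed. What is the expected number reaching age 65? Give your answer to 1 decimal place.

985.0

The relevant probability is 886251/899785 = 0.984959.
Expected number = 1000 × 0.984959 = 985.0.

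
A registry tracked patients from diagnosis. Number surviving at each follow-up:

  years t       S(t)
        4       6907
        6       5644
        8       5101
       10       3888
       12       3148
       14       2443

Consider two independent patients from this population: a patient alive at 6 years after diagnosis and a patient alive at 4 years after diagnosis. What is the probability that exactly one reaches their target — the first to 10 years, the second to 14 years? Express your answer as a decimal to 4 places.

p₁ = S(10)/S(6) = 3888/5644 = 0.688873; p₂ = S(14)/S(4) = 2443/6907 = 0.353699.
P(exactly one) = p₁(1−p₂) + (1−p₁)p₂ = 0.445219 + 0.110045 = 0.555265.

0.5553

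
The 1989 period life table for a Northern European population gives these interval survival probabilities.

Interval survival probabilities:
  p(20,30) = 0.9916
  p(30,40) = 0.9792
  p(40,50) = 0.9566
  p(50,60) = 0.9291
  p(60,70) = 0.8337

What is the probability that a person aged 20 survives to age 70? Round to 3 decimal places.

P(survive 20→70) = 0.9916 × 0.9792 × 0.9566 × 0.9291 × 0.8337.
= 0.719466.

0.719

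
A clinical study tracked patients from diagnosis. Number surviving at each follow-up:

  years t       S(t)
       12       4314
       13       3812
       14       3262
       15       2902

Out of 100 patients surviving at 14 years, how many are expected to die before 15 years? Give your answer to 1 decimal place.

11.0

The relevant probability is 1 − 2902/3262 = 0.110362.
Expected number = 100 × 0.110362 = 11.0.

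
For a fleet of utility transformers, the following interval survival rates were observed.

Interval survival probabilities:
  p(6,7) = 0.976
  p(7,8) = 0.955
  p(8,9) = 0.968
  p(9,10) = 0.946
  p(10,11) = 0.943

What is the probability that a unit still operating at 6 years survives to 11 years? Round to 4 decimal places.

0.8049

Survival from 6 to 11 is the product of surviving each interval: 0.976 × 0.955 × 0.968 × 0.946 × 0.943.
= 0.804880.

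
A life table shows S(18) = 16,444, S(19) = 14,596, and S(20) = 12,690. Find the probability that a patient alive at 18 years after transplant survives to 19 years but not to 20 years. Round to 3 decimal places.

0.116

This is the probability of reaching 19 but not 20, conditional on being alive at 18: (S(19) − S(20)) / S(18).
= (14,596 − 12,690) / 16,444 = 1,906 / 16,444 = 0.115909.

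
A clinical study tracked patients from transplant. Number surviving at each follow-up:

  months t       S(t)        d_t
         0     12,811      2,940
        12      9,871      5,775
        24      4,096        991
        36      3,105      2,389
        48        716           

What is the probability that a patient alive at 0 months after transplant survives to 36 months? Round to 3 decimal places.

The conditional survival probability is S(36)/S(0) = 3,105/12,811 = 0.242370.

0.242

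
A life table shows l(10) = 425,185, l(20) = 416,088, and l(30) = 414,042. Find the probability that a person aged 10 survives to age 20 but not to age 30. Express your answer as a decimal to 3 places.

0.005

This is the probability of reaching 20 but not 30, conditional on being alive at 10: (l(20) − l(30)) / l(10).
= (416,088 − 414,042) / 425,185 = 2,046 / 425,185 = 0.004812.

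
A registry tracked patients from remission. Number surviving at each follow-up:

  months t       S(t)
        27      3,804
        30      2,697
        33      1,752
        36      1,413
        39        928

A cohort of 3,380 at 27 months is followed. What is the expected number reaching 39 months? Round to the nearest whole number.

825

The relevant probability is 928/3,804 = 0.243954.
Expected number = 3,380 × 0.243954 = 825.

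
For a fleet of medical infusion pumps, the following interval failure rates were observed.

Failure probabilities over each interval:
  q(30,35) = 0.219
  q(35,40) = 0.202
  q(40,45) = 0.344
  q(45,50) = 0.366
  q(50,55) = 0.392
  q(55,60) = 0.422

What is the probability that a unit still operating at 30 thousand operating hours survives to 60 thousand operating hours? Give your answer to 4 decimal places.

Chaining the interval survival probabilities: (1 − 0.219) × (1 − 0.202) × (1 − 0.344) × (1 − 0.366) × (1 − 0.392) × (1 − 0.422).
= 0.781 × 0.798 × 0.656 × 0.634 × 0.608 × 0.578 = 0.091092.

0.0911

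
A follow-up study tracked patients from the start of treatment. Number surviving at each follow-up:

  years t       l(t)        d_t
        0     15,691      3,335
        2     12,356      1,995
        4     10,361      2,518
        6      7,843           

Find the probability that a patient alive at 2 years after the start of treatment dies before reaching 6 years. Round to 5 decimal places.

0.36525

P(die before 6 | alive at 2) = 1 − l(6)/l(2) = 1 − 7,843/12,356 = (4,513)/12,356 = 0.365248.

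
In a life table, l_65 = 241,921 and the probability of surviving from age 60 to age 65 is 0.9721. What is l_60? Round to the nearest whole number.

l_60 = l_65 / p = 241,921 / 0.9721 = 248864.

248864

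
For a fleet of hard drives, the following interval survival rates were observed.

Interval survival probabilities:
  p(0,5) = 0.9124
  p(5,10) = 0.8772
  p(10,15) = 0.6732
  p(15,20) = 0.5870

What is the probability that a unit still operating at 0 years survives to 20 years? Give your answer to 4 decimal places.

Chaining the interval survival probabilities: 0.9124 × 0.8772 × 0.6732 × 0.5870.
= 0.316276.

0.3163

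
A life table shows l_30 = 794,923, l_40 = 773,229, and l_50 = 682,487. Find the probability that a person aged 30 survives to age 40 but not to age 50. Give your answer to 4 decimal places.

0.1142

We want 10|10q30 = (l_40 − l_50)/l_30.
This is the probability of reaching 40 but not 50, conditional on being alive at 30: (l_40 − l_50) / l_30.
= (773,229 − 682,487) / 794,923 = 90,742 / 794,923 = 0.114152.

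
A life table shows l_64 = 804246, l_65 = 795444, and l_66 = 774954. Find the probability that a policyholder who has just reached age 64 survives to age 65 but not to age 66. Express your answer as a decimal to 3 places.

0.025

We want 1|1q64 = (l_65 − l_66)/l_64.
This is the probability of reaching 65 but not 66, conditional on being alive at 64: (l_65 − l_66) / l_64.
= (795444 − 774954) / 804246 = 20490 / 804246 = 0.025477.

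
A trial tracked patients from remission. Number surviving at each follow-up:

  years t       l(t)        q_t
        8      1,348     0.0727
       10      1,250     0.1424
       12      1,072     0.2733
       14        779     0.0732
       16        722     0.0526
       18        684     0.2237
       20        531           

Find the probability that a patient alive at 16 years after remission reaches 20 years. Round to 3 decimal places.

0.735

The conditional survival probability is l(20)/l(16) = 531/722 = 0.735457.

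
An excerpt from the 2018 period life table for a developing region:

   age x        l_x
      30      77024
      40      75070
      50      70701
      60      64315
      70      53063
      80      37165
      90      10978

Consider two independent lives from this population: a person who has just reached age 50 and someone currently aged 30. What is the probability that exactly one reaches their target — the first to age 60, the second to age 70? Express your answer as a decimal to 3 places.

p₁ = l_60/l_50 = 64315/70701 = 0.909676; p₂ = l_70/l_30 = 53063/77024 = 0.688915.
P(exactly one) = p₁(1−p₂) + (1−p₁)p₂ = 0.282987 + 0.062226 = 0.345212.

0.345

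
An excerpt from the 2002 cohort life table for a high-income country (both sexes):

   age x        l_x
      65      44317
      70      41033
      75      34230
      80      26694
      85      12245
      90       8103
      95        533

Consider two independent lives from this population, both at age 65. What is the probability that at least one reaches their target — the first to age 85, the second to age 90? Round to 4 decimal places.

p₁ = l_85/l_65 = 12245/44317 = 0.276305; p₂ = l_90/l_65 = 8103/44317 = 0.182842.
P(at least one) = 1 − (1−p₁)(1−p₂) = 1 − 0.723695 × 0.817158 = 0.408627.

0.4086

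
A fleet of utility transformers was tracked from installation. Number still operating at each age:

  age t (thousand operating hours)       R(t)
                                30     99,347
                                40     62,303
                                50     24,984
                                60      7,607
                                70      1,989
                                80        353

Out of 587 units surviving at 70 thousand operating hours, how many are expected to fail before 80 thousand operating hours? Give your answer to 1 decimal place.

482.8

The relevant probability is 1 − 353/1,989 = 0.822524.
Expected number = 587 × 0.822524 = 482.8.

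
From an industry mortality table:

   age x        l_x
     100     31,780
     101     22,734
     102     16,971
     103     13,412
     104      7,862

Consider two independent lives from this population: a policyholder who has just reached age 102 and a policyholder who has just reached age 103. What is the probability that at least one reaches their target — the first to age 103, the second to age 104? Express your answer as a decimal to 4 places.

0.9132

p₁ = l_103/l_102 = 13,412/16,971 = 0.790289; p₂ = l_104/l_103 = 7,862/13,412 = 0.586191.
P(at least one) = 1 − (1−p₁)(1−p₂) = 1 − 0.209711 × 0.413809 = 0.913220.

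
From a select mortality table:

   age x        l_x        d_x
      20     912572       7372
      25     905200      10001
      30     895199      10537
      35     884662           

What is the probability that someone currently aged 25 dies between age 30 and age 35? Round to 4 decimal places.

We want 5|5q25 = (l_30 − l_35)/l_25.
This is the probability of reaching 30 but not 35, conditional on being alive at 25: (l_30 − l_35) / l_25.
= (895199 − 884662) / 905200 = 10537 / 905200 = 0.011641.

0.0116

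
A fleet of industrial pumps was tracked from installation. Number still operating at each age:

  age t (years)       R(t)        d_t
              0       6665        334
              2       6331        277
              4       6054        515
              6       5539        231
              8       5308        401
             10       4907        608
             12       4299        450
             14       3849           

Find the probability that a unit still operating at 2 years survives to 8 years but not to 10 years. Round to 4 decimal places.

This is the probability of reaching 8 but not 10, conditional on being operational at 2: (R(8) − R(10)) / R(2).
= (5308 − 4907) / 6331 = 401 / 6331 = 0.063339.

0.0633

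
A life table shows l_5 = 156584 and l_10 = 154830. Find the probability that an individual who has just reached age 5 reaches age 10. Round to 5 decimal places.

The conditional survival probability is l_10/l_5 = 154830/156584 = 0.988798.

0.98880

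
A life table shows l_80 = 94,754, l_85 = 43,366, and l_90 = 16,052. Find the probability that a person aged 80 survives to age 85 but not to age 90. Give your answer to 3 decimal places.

We want 5|5q80 = (l_85 − l_90)/l_80.
This is the probability of reaching 85 but not 90, conditional on being alive at 80: (l_85 − l_90) / l_80.
= (43,366 − 16,052) / 94,754 = 27,314 / 94,754 = 0.288262.

0.288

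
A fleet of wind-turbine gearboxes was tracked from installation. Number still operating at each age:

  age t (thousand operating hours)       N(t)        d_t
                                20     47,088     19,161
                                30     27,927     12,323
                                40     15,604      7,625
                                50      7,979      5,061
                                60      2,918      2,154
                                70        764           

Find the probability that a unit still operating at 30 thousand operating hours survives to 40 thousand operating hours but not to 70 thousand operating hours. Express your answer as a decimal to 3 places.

0.531

This is the probability of reaching 40 but not 70, conditional on being operational at 30: (N(40) − N(70)) / N(30).
= (15,604 − 764) / 27,927 = 14,840 / 27,927 = 0.531385.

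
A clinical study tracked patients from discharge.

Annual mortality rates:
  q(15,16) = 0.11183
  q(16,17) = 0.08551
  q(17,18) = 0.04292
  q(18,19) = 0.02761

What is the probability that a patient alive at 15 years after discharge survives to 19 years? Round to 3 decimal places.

Chaining the interval survival probabilities: (1 − 0.11183) × (1 − 0.08551) × (1 − 0.04292) × (1 − 0.02761).
= 0.88817 × 0.91449 × 0.95708 × 0.97239 = 0.755899.

0.756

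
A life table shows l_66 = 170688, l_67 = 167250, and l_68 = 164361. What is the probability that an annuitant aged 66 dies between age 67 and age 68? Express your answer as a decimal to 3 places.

0.017

This is the probability of reaching 67 but not 68, conditional on being alive at 66: (l_67 − l_68) / l_66.
= (167250 − 164361) / 170688 = 2889 / 170688 = 0.016926.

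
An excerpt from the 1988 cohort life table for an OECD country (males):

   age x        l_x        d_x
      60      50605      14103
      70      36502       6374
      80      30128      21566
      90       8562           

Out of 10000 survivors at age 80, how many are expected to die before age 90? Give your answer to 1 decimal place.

7158.1

The relevant probability is 1 − 8562/30128 = 0.715813.
Expected number = 10000 × 0.715813 = 7158.1.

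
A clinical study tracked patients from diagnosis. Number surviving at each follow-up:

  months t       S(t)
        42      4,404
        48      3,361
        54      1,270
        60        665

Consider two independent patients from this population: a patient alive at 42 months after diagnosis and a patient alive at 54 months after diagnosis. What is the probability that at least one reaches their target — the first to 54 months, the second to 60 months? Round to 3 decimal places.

0.661

p₁ = S(54)/S(42) = 1,270/4,404 = 0.288374; p₂ = S(60)/S(54) = 665/1,270 = 0.523622.
P(at least one) = 1 − (1−p₁)(1−p₂) = 1 − 0.711626 × 0.476378 = 0.660997.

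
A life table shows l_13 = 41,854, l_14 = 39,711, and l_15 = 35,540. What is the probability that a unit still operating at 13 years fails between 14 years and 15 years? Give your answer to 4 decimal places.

0.0997

This is the probability of reaching 14 but not 15, conditional on being operational at 13: (l_14 − l_15) / l_13.
= (39,711 − 35,540) / 41,854 = 4,171 / 41,854 = 0.099656.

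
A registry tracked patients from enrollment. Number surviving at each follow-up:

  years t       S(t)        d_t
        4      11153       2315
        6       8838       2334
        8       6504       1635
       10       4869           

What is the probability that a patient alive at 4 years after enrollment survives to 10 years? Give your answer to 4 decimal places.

0.4366

The conditional survival probability is S(10)/S(4) = 4869/11153 = 0.436564.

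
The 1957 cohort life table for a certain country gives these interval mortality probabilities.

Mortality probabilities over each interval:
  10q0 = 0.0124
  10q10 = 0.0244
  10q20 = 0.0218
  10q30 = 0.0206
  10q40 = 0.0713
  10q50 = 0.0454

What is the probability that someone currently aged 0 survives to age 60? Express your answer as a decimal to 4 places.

60p0 = (1 − 0.0124) × (1 − 0.0244) × (1 − 0.0218) × (1 − 0.0206) × (1 − 0.0713) × (1 − 0.0454).
= 0.9876 × 0.9756 × 0.9782 × 0.9794 × 0.9287 × 0.9546 = 0.818347.

0.8183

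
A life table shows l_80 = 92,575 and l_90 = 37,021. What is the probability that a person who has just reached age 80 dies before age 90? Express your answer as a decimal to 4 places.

P(die before 90 | alive at 80) = 1 − l_90/l_80 = 1 − 37,021/92,575 = (55,554)/92,575 = 0.600097.

0.6001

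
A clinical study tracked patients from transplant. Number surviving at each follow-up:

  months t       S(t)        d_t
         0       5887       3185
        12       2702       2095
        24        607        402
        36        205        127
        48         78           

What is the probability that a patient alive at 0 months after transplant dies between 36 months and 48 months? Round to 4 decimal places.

This is the probability of reaching 36 but not 48, conditional on being alive at 0: (S(36) − S(48)) / S(0).
= (205 − 78) / 5887 = 127 / 5887 = 0.021573.

0.0216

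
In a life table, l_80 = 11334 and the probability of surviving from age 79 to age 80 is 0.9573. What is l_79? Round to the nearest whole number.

11840

l_79 = l_80 / p = 11334 / 0.9573 = 11840.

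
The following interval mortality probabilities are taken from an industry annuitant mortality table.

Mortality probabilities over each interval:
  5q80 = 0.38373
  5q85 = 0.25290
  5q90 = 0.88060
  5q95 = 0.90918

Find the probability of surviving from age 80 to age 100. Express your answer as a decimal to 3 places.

20p80 = (1 − 0.38373) × (1 − 0.25290) × (1 − 0.88060) × (1 − 0.90918).
= 0.61627 × 0.74710 × 0.11940 × 0.09082 = 0.004993.

0.005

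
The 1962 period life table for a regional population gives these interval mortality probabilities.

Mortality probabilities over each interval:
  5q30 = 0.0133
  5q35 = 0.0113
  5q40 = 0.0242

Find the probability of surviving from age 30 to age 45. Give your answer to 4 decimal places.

0.9519

Chaining the interval survival probabilities: (1 − 0.0133) × (1 − 0.0113) × (1 − 0.0242).
= 0.9867 × 0.9887 × 0.9758 = 0.951942.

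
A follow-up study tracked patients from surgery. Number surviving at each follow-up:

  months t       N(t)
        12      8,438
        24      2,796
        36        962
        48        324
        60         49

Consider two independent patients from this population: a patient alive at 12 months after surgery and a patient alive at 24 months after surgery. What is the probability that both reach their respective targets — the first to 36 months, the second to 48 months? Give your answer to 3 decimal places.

0.013

p₁ = N(36)/N(12) = 962/8,438 = 0.114008; p₂ = N(48)/N(24) = 324/2,796 = 0.115880.
P(both) = p₁ × p₂ = 0.114008 × 0.115880 = 0.013211.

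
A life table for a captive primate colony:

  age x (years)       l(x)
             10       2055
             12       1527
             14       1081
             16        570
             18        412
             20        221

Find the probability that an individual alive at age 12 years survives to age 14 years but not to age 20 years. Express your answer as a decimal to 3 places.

This is the probability of reaching 14 but not 20, conditional on being alive at 12: (l(14) − l(20)) / l(12).
= (1081 − 221) / 1527 = 860 / 1527 = 0.563196.

0.563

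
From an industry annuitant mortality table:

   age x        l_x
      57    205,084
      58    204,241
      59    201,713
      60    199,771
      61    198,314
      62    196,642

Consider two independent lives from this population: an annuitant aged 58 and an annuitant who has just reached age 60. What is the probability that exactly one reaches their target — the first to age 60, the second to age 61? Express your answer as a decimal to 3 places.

p₁ = l_60/l_58 = 199,771/204,241 = 0.978114; p₂ = l_61/l_60 = 198,314/199,771 = 0.992707.
P(exactly one) = p₁(1−p₂) + (1−p₁)p₂ = 0.007133 + 0.021726 = 0.028860.

0.029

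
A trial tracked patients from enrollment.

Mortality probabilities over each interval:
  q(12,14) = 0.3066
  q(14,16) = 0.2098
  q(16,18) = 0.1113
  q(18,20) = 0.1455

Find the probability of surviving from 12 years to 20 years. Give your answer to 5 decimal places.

0.41609

Chaining the interval survival probabilities: (1 − 0.3066) × (1 − 0.2098) × (1 − 0.1113) × (1 − 0.1455).
= 0.6934 × 0.7902 × 0.8887 × 0.8545 = 0.416091.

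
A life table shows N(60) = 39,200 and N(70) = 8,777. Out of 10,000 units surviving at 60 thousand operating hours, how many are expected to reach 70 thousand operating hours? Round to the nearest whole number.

2239

The relevant probability is 8,777/39,200 = 0.223903.
Expected number = 10,000 × 0.223903 = 2239.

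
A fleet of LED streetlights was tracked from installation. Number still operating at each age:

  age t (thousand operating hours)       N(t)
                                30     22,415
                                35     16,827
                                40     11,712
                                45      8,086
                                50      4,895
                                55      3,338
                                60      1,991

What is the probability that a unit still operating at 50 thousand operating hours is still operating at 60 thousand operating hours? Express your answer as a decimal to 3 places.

The conditional survival probability is N(60)/N(50) = 1,991/4,895 = 0.406742.

0.407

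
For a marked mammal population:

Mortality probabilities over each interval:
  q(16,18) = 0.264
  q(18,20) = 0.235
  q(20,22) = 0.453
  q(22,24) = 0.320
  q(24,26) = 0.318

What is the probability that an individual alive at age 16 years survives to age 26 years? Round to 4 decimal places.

The overall survival probability is (1 − 0.264) × (1 − 0.235) × (1 − 0.453) × (1 − 0.320) × (1 − 0.318).
= 0.736 × 0.765 × 0.547 × 0.680 × 0.682 = 0.142830.

0.1428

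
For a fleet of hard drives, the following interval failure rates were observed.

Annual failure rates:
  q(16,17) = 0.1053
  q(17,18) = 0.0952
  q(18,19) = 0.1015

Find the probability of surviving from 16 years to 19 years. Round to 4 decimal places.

P(survive 16→19) = (1 − 0.1053) × (1 − 0.0952) × (1 − 0.1015).
= 0.8947 × 0.9048 × 0.8985 = 0.727358.

0.7274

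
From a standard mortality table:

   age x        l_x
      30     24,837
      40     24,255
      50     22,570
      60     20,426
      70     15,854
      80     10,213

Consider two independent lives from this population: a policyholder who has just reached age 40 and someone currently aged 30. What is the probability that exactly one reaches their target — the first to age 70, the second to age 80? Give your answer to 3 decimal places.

p₁ = l_70/l_40 = 15,854/24,255 = 0.653638; p₂ = l_80/l_30 = 10,213/24,837 = 0.411201.
P(exactly one) = p₁(1−p₂) + (1−p₁)p₂ = 0.384861 + 0.142424 = 0.527286.

0.527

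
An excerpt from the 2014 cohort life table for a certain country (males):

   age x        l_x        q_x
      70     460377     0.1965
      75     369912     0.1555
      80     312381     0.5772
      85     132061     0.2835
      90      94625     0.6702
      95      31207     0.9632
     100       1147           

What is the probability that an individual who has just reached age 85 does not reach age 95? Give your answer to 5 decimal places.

0.76369

P(die before 95 | alive at 85) = 1 − l_95/l_85 = 1 − 31207/132061 = (100854)/132061 = 0.763693.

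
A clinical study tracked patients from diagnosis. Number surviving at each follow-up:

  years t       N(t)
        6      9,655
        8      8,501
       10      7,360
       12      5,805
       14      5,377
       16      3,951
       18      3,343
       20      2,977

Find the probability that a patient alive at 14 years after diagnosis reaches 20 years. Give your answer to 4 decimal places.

0.5537

The conditional survival probability is N(20)/N(14) = 2,977/5,377 = 0.553654.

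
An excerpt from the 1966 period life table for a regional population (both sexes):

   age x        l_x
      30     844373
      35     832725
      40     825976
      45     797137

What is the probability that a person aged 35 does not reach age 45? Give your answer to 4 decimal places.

0.0427

P(die before 45 | alive at 35) = 1 − l_45/l_35 = 1 − 797137/832725 = (35588)/832725 = 0.042737.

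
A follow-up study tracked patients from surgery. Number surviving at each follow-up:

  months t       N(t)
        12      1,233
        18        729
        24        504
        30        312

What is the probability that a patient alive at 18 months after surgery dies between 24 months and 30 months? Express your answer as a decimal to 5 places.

This is the probability of reaching 24 but not 30, conditional on being alive at 18: (N(24) − N(30)) / N(18).
= (504 − 312) / 729 = 192 / 729 = 0.263374.

0.26337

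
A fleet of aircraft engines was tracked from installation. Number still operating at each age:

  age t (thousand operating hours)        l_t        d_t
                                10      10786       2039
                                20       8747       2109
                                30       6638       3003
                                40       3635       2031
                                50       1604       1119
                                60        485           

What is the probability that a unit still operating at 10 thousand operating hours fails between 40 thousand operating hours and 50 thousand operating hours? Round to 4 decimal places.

This is the probability of reaching 40 but not 50, conditional on being operational at 10: (l_40 − l_50) / l_10.
= (3635 − 1604) / 10786 = 2031 / 10786 = 0.188300.

0.1883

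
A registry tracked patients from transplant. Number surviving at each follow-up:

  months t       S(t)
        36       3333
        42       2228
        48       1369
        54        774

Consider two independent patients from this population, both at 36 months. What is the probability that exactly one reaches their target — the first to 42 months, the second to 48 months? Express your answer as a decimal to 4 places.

p₁ = S(42)/S(36) = 2228/3333 = 0.668467; p₂ = S(48)/S(36) = 1369/3333 = 0.410741.
P(exactly one) = p₁(1−p₂) + (1−p₁)p₂ = 0.393900 + 0.136174 = 0.530074.

0.5301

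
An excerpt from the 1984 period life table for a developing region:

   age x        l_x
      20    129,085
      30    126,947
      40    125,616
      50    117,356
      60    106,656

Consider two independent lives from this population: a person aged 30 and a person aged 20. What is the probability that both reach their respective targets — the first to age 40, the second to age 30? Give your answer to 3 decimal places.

0.973

p₁ = l_40/l_30 = 125,616/126,947 = 0.989515; p₂ = l_30/l_20 = 126,947/129,085 = 0.983437.
P(both) = p₁ × p₂ = 0.989515 × 0.983437 = 0.973126.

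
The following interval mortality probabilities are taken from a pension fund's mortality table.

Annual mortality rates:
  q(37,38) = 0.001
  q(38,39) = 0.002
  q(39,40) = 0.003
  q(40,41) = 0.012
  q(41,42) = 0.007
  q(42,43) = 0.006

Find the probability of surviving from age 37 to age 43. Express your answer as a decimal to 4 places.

Chaining the interval survival probabilities: (1 − 0.001) × (1 − 0.002) × (1 − 0.003) × (1 − 0.012) × (1 − 0.007) × (1 − 0.006).
= 0.999 × 0.998 × 0.997 × 0.988 × 0.993 × 0.994 = 0.969357.

0.9694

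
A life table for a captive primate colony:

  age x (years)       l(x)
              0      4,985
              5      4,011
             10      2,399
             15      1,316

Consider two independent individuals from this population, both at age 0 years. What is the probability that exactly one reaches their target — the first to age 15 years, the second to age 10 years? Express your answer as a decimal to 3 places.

0.491

p₁ = l(15)/l(0) = 1,316/4,985 = 0.263992; p₂ = l(10)/l(0) = 2,399/4,985 = 0.481244.
P(exactly one) = p₁(1−p₂) + (1−p₁)p₂ = 0.136947 + 0.354199 = 0.491147.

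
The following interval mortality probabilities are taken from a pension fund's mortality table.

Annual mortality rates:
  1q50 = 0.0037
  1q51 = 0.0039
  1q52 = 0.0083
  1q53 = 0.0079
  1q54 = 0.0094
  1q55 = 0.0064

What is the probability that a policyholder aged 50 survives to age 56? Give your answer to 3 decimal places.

Chaining the interval survival probabilities: (1 − 0.0037) × (1 − 0.0039) × (1 − 0.0083) × (1 − 0.0079) × (1 − 0.0094) × (1 − 0.0064).
= 0.9963 × 0.9961 × 0.9917 × 0.9921 × 0.9906 × 0.9936 = 0.961034.

0.961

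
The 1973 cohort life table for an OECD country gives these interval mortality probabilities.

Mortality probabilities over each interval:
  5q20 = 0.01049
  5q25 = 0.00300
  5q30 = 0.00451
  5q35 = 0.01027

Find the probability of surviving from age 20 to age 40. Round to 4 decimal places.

0.9720

The overall survival probability is (1 − 0.01049) × (1 − 0.00300) × (1 − 0.00451) × (1 − 0.01027).
= 0.98951 × 0.99700 × 0.99549 × 0.98973 = 0.972006.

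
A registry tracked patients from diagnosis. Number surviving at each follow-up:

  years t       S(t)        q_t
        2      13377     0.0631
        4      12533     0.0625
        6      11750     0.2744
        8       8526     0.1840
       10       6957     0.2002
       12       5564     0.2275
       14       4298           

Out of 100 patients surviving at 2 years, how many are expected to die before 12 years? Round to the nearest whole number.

The relevant probability is 1 − 5564/13377 = 0.584062.
Expected number = 100 × 0.584062 = 58.

58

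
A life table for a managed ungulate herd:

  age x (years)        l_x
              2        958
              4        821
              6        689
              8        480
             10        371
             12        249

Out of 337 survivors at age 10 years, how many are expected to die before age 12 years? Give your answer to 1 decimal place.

The relevant probability is 1 − 249/371 = 0.328841.
Expected number = 337 × 0.328841 = 110.8.

110.8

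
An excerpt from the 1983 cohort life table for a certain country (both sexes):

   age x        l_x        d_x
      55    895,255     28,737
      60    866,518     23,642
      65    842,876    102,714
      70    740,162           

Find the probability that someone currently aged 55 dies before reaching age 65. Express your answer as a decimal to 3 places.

0.059

P(die before 65 | alive at 55) = 1 − l_65/l_55 = 1 − 842,876/895,255 = (52,379)/895,255 = 0.058507.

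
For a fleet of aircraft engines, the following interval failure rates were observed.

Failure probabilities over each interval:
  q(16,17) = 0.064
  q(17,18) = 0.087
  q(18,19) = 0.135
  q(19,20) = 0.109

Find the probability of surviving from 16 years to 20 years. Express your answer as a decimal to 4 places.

Chaining the interval survival probabilities: (1 − 0.064) × (1 − 0.087) × (1 − 0.135) × (1 − 0.109).
= 0.936 × 0.913 × 0.865 × 0.891 = 0.658628.

0.6586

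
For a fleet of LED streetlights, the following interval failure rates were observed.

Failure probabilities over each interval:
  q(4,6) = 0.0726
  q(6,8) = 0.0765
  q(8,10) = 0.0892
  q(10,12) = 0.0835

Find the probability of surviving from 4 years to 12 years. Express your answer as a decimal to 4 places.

0.7149

The overall survival probability is (1 − 0.0726) × (1 − 0.0765) × (1 − 0.0892) × (1 − 0.0835).
= 0.9274 × 0.9235 × 0.9108 × 0.9165 = 0.714923.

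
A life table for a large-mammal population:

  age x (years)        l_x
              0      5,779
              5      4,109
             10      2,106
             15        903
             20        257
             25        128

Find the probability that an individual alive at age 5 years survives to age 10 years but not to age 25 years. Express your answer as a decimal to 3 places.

This is the probability of reaching 10 but not 25, conditional on being alive at 5: (l_10 − l_25) / l_5.
= (2,106 − 128) / 4,109 = 1,978 / 4,109 = 0.481382.

0.481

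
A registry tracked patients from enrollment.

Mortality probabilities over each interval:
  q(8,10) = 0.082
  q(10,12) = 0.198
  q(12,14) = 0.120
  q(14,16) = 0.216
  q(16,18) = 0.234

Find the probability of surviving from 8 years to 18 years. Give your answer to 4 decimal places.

Survival from 8 to 18 is the product of surviving each interval: (1 − 0.082) × (1 − 0.198) × (1 − 0.120) × (1 − 0.216) × (1 − 0.234).
= 0.918 × 0.802 × 0.880 × 0.784 × 0.766 = 0.389085.

0.3891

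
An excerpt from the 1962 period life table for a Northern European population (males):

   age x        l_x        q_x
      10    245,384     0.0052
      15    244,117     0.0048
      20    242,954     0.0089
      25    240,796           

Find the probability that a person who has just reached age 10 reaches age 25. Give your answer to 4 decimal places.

0.9813

We want 15p10 = l_25/l_10.
The conditional survival probability is l_25/l_10 = 240,796/245,384 = 0.981303.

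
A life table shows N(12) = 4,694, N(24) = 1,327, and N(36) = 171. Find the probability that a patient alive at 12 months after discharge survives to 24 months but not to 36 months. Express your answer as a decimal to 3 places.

0.246

This is the probability of reaching 24 but not 36, conditional on being alive at 12: (N(24) − N(36)) / N(12).
= (1,327 − 171) / 4,694 = 1,156 / 4,694 = 0.246272.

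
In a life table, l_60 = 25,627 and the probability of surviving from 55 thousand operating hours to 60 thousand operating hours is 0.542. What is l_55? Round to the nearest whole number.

l_55 = l_60 / p = 25,627 / 0.542 = 47282.

47282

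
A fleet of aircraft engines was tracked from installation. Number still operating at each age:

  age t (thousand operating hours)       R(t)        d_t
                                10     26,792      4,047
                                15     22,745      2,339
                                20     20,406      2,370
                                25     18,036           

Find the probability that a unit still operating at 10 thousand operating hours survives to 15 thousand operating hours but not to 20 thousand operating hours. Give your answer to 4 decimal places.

This is the probability of reaching 15 but not 20, conditional on being operational at 10: (R(15) − R(20)) / R(10).
= (22,745 − 20,406) / 26,792 = 2,339 / 26,792 = 0.087302.

0.0873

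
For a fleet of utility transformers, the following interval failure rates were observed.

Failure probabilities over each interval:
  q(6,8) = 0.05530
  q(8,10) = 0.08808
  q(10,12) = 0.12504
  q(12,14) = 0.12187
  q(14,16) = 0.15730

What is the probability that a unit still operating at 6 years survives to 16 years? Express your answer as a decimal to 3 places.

Chaining the interval survival probabilities: (1 − 0.05530) × (1 − 0.08808) × (1 − 0.12504) × (1 − 0.12187) × (1 − 0.15730).
= 0.94470 × 0.91192 × 0.87496 × 0.87813 × 0.84270 = 0.557790.

0.558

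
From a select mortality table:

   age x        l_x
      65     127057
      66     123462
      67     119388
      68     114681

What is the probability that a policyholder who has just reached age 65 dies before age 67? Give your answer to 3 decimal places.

P(die before 67 | alive at 65) = 1 − l_67/l_65 = 1 − 119388/127057 = (7669)/127057 = 0.060359.

0.060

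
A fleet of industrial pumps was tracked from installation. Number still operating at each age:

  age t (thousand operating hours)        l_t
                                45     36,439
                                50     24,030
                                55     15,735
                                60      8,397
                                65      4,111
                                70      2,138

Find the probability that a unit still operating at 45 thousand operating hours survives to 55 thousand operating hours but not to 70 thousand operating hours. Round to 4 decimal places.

This is the probability of reaching 55 but not 70, conditional on being operational at 45: (l_55 − l_70) / l_45.
= (15,735 − 2,138) / 36,439 = 13,597 / 36,439 = 0.373144.

0.3731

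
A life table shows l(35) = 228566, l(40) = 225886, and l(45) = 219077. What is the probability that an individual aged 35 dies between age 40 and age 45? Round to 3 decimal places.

0.030

This is the probability of reaching 40 but not 45, conditional on being alive at 35: (l(40) − l(45)) / l(35).
= (225886 − 219077) / 228566 = 6809 / 228566 = 0.029790.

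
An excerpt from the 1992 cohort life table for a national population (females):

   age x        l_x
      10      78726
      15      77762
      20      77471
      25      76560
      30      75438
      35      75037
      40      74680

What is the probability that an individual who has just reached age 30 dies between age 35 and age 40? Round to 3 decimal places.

0.005

We want 5|5q30 = (l_35 − l_40)/l_30.
This is the probability of reaching 35 but not 40, conditional on being alive at 30: (l_35 − l_40) / l_30.
= (75037 − 74680) / 75438 = 357 / 75438 = 0.004732.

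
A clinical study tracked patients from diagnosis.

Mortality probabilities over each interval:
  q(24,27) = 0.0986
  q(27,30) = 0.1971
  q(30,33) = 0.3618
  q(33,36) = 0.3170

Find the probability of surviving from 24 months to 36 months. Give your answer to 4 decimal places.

P(survive 24→36) = (1 − 0.0986) × (1 − 0.1971) × (1 − 0.3618) × (1 − 0.3170).
= 0.9014 × 0.8029 × 0.6382 × 0.6830 = 0.315469.

0.3155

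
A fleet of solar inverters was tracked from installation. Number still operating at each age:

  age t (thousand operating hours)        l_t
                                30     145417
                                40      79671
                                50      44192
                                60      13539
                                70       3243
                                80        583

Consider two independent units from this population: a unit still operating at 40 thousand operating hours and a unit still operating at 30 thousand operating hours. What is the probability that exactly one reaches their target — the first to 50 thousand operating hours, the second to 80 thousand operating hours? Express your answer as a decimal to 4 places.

0.5542

p₁ = l_50/l_40 = 44192/79671 = 0.554681; p₂ = l_80/l_30 = 583/145417 = 0.004009.
P(exactly one) = p₁(1−p₂) + (1−p₁)p₂ = 0.552457 + 0.001785 = 0.554243.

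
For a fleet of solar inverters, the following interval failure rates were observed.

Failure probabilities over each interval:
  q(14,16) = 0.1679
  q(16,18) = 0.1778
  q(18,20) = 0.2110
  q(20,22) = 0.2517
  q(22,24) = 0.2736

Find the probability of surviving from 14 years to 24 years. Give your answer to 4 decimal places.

Survival from 14 to 24 is the product of surviving each interval: (1 − 0.1679) × (1 − 0.1778) × (1 − 0.2110) × (1 − 0.2517) × (1 − 0.2736).
= 0.8321 × 0.8222 × 0.7890 × 0.7483 × 0.7264 = 0.293415.

0.2934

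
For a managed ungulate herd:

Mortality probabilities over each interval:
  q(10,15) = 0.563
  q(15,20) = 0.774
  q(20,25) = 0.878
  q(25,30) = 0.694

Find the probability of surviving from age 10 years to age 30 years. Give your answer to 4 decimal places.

Survival from 10 to 30 is the product of surviving each interval: (1 − 0.563) × (1 − 0.774) × (1 − 0.878) × (1 − 0.694).
= 0.437 × 0.226 × 0.122 × 0.306 = 0.003687.

0.0037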